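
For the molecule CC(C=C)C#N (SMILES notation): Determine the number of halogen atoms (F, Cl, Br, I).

0

Scan the SMILES for the halogen motif — none present.
Groups that are present: 1 alkene, 1 nitrile.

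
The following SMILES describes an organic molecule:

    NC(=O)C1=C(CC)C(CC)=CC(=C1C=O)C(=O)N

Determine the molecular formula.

Walk through each heavy atom and fill implicit hydrogens from standard valence (C 4, N 3, O 2, S 2, halogen 1):
  atom 1: N, bond orders sum to 1 (valence 3) → 2 H
  atom 2: C, bond orders sum to 4 (valence 4) → 0 H
  atom 3: O, bond orders sum to 2 (valence 2) → 0 H
  atom 4: C, bond orders sum to 4 (valence 4) → 0 H
  atom 5: C, bond orders sum to 4 (valence 4) → 0 H
  atom 6: C, bond orders sum to 2 (valence 4) → 2 H
  atom 7: C, bond orders sum to 1 (valence 4) → 3 H
  atom 8: C, bond orders sum to 4 (valence 4) → 0 H
  atom 9: C, bond orders sum to 2 (valence 4) → 2 H
  atom 10: C, bond orders sum to 1 (valence 4) → 3 H
  atom 11: C, bond orders sum to 3 (valence 4) → 1 H
  atom 12: C, bond orders sum to 4 (valence 4) → 0 H
  atom 13: C, bond orders sum to 4 (valence 4) → 0 H
  atom 14: C, bond orders sum to 3 (valence 4) → 1 H
  atom 15: O, bond orders sum to 2 (valence 2) → 0 H
  atom 16: C, bond orders sum to 4 (valence 4) → 0 H
  atom 17: O, bond orders sum to 2 (valence 2) → 0 H
  atom 18: N, bond orders sum to 1 (valence 3) → 2 H
Totals → C:13, H:16, N:2, O:3.

C13H16N2O3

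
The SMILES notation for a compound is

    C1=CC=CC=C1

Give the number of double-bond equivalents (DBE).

Degree of unsaturation = (number of rings) + (number of π bonds).
Ring closures in the SMILES: 1.
π bonds: 3 double bonds (each 1 DoU) → 3 DoU from unsaturation.
Total DoU = 1 + 3 = 4.

4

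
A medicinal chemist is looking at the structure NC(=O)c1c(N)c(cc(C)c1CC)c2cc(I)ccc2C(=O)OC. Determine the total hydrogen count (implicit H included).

19

Walk through each heavy atom and fill implicit hydrogens from standard valence (C 4, N 3, O 2, S 2, halogen 1); for lowercase aromatic atoms, an aromatic c carries 1 H when it has two neighbours and 0 H with three, and aromatic n carries 0 H:
  atom 1: N, bond orders sum to 1 (valence 3) → 2 H
  atom 2: C, bond orders sum to 4 (valence 4) → 0 H
  atom 3: O, bond orders sum to 2 (valence 2) → 0 H
  atom 4: aromatic c, 3 neighbours → 0 H
  atom 5: aromatic c, 3 neighbours → 0 H
  atom 6: N, bond orders sum to 1 (valence 3) → 2 H
  atom 7: aromatic c, 3 neighbours → 0 H
  atom 8: aromatic c, 2 neighbours → 1 H
  atom 9: aromatic c, 3 neighbours → 0 H
  atom 10: C, bond orders sum to 1 (valence 4) → 3 H
  atom 11: aromatic c, 3 neighbours → 0 H
  atom 12: C, bond orders sum to 2 (valence 4) → 2 H
  atom 13: C, bond orders sum to 1 (valence 4) → 3 H
  atom 14: aromatic c, 3 neighbours → 0 H
  atom 15: aromatic c, 2 neighbours → 1 H
  atom 16: aromatic c, 3 neighbours → 0 H
  atom 17: I (halogen, monovalent) → 0 H
  atom 18: aromatic c, 2 neighbours → 1 H
  atom 19: aromatic c, 2 neighbours → 1 H
  atom 20: aromatic c, 3 neighbours → 0 H
  atom 21: C, bond orders sum to 4 (valence 4) → 0 H
  atom 22: O, bond orders sum to 2 (valence 2) → 0 H
  atom 23: O, bond orders sum to 2 (valence 2) → 0 H
  atom 24: C, bond orders sum to 1 (valence 4) → 3 H
Total hydrogens: 19.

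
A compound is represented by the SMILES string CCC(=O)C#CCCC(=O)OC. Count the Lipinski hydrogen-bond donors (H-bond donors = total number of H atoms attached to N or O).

Donors: find every N or O and count the H atoms it carries.
  atom 4 (O): bond orders sum to 2 → 0 H
  atom 10 (O): bond orders sum to 2 → 0 H
  atom 11 (O): bond orders sum to 2 → 0 H
Lipinski HBD = 0.

0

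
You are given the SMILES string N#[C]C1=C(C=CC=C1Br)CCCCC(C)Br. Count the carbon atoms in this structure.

Count every carbon token in the SMILES (each C, including those in ring-closure positions and inside branches).
Carbon count: 13.

13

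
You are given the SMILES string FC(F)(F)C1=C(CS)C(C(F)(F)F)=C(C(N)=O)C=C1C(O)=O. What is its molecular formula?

Walk through each heavy atom and fill implicit hydrogens from standard valence (C 4, N 3, O 2, S 2, halogen 1):
  atom 1: F (halogen, monovalent) → 0 H
  atom 2: C, bond orders sum to 4 (valence 4) → 0 H
  atom 3: F (halogen, monovalent) → 0 H
  atom 4: F (halogen, monovalent) → 0 H
  atom 5: C, bond orders sum to 4 (valence 4) → 0 H
  atom 6: C, bond orders sum to 4 (valence 4) → 0 H
  atom 7: C, bond orders sum to 2 (valence 4) → 2 H
  atom 8: S, bond orders sum to 1 (valence 2) → 1 H
  atom 9: C, bond orders sum to 4 (valence 4) → 0 H
  atom 10: C, bond orders sum to 4 (valence 4) → 0 H
  atom 11: F (halogen, monovalent) → 0 H
  atom 12: F (halogen, monovalent) → 0 H
  atom 13: F (halogen, monovalent) → 0 H
  atom 14: C, bond orders sum to 4 (valence 4) → 0 H
  atom 15: C, bond orders sum to 4 (valence 4) → 0 H
  atom 16: N, bond orders sum to 1 (valence 3) → 2 H
  atom 17: O, bond orders sum to 2 (valence 2) → 0 H
  atom 18: C, bond orders sum to 3 (valence 4) → 1 H
  atom 19: C, bond orders sum to 4 (valence 4) → 0 H
  atom 20: C, bond orders sum to 4 (valence 4) → 0 H
  atom 21: O, bond orders sum to 1 (valence 2) → 1 H
  atom 22: O, bond orders sum to 2 (valence 2) → 0 H
Totals → C:11, H:7, F:6, N:1, O:3, S:1.
In Hill order: C11H7F6NO3S.

C11H7F6NO3S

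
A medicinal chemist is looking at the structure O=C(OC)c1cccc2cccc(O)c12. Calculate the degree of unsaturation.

Molecular formula: C12H10O3.
DoU = (2C + 2 + N − H − X) / 2, where X is the halogen count and O/S are ignored.
    = (2·12 + 2 + 0 − 10 − 0) / 2 = 16 / 2 = 8.

8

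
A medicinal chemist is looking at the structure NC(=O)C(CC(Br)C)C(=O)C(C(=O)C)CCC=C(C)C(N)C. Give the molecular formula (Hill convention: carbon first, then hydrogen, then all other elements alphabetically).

Walk through each heavy atom and fill implicit hydrogens from standard valence (C 4, N 3, O 2, S 2, halogen 1):
  atom 1: N, bond orders sum to 1 (valence 3) → 2 H
  atom 2: C, bond orders sum to 4 (valence 4) → 0 H
  atom 3: O, bond orders sum to 2 (valence 2) → 0 H
  atom 4: C, bond orders sum to 3 (valence 4) → 1 H
  atom 5: C, bond orders sum to 2 (valence 4) → 2 H
  atom 6: C, bond orders sum to 3 (valence 4) → 1 H
  atom 7: Br (halogen, monovalent) → 0 H
  atom 8: C, bond orders sum to 1 (valence 4) → 3 H
  atom 9: C, bond orders sum to 4 (valence 4) → 0 H
  atom 10: O, bond orders sum to 2 (valence 2) → 0 H
  atom 11: C, bond orders sum to 3 (valence 4) → 1 H
  atom 12: C, bond orders sum to 4 (valence 4) → 0 H
  atom 13: O, bond orders sum to 2 (valence 2) → 0 H
  atom 14: C, bond orders sum to 1 (valence 4) → 3 H
  atom 15: C, bond orders sum to 2 (valence 4) → 2 H
  atom 16: C, bond orders sum to 2 (valence 4) → 2 H
  atom 17: C, bond orders sum to 3 (valence 4) → 1 H
  atom 18: C, bond orders sum to 4 (valence 4) → 0 H
  atom 19: C, bond orders sum to 1 (valence 4) → 3 H
  atom 20: C, bond orders sum to 3 (valence 4) → 1 H
  atom 21: N, bond orders sum to 1 (valence 3) → 2 H
  atom 22: C, bond orders sum to 1 (valence 4) → 3 H
Totals → C:16, H:27, Br:1, N:2, O:3.
In Hill order: C16H27BrN2O3.

C16H27BrN2O3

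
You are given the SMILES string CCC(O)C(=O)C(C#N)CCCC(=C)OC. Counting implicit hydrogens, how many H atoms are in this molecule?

Walk through each heavy atom and fill implicit hydrogens from standard valence (C 4, N 3, O 2, S 2, halogen 1):
  atom 1: C, bond orders sum to 1 (valence 4) → 3 H
  atom 2: C, bond orders sum to 2 (valence 4) → 2 H
  atom 3: C, bond orders sum to 3 (valence 4) → 1 H
  atom 4: O, bond orders sum to 1 (valence 2) → 1 H
  atom 5: C, bond orders sum to 4 (valence 4) → 0 H
  atom 6: O, bond orders sum to 2 (valence 2) → 0 H
  atom 7: C, bond orders sum to 3 (valence 4) → 1 H
  atom 8: C, bond orders sum to 4 (valence 4) → 0 H
  atom 9: N, bond orders sum to 3 (valence 3) → 0 H
  atom 10: C, bond orders sum to 2 (valence 4) → 2 H
  atom 11: C, bond orders sum to 2 (valence 4) → 2 H
  atom 12: C, bond orders sum to 2 (valence 4) → 2 H
  atom 13: C, bond orders sum to 4 (valence 4) → 0 H
  atom 14: C, bond orders sum to 2 (valence 4) → 2 H
  atom 15: O, bond orders sum to 2 (valence 2) → 0 H
  atom 16: C, bond orders sum to 1 (valence 4) → 3 H
Total hydrogens: 19.

19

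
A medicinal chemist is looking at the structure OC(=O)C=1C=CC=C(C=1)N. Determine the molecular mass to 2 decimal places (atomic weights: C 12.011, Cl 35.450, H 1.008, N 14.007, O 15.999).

First, the molecular formula is C7H7NO2 (counting implicit H from valence).
  C: 7 × 12.011 = 84.077
  H: 7 × 1.008 = 7.056
  N: 1 × 14.007 = 14.007
  O: 2 × 15.999 = 31.998
Sum: 7×12.011 + 7×1.008 + 1×14.007 + 2×15.999 = 137.138 → 137.14 g/mol.

137.14 g/mol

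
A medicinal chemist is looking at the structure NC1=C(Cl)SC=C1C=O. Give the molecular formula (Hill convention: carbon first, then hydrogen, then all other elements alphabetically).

C5H4ClNOS

Walk through each heavy atom and fill implicit hydrogens from standard valence (C 4, N 3, O 2, S 2, halogen 1):
  atom 1: N, bond orders sum to 1 (valence 3) → 2 H
  atom 2: C, bond orders sum to 4 (valence 4) → 0 H
  atom 3: C, bond orders sum to 4 (valence 4) → 0 H
  atom 4: Cl (halogen, monovalent) → 0 H
  atom 5: S, bond orders sum to 2 (valence 2) → 0 H
  atom 6: C, bond orders sum to 3 (valence 4) → 1 H
  atom 7: C, bond orders sum to 4 (valence 4) → 0 H
  atom 8: C, bond orders sum to 3 (valence 4) → 1 H
  atom 9: O, bond orders sum to 2 (valence 2) → 0 H
Totals → C:5, H:4, Cl:1, N:1, O:1, S:1.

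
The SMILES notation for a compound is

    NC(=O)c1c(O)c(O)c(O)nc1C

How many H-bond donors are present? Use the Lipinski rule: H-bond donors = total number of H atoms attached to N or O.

5

Donors: find every N or O and count the H atoms it carries.
  atom 1 (N): bond orders sum to 1 → 2 H
  atom 3 (O): bond orders sum to 2 → 0 H
  atom 6 (O): bond orders sum to 1 → 1 H
  atom 8 (O): bond orders sum to 1 → 1 H
  atom 10 (O): bond orders sum to 1 → 1 H
  atom 11 (N): bond orders sum to 3 → 0 H
Lipinski HBD = 5.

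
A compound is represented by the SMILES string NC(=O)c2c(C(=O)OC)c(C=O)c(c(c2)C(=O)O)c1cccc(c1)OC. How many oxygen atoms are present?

7

Scan the SMILES for O atoms (remember two-letter symbols like Cl and Br are single atoms).
Oxygen count: 7.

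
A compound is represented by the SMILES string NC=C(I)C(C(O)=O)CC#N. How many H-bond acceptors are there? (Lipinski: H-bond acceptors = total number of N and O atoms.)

4

N atoms: 2; O atoms: 2.
Lipinski HBA = 2 + 2 = 4.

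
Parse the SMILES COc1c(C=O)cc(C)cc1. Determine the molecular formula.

C9H10O2

Walk through each heavy atom and fill implicit hydrogens from standard valence (C 4, N 3, O 2, S 2, halogen 1); for lowercase aromatic atoms, an aromatic c carries 1 H when it has two neighbours and 0 H with three, and aromatic n carries 0 H:
  atom 1: C, bond orders sum to 1 (valence 4) → 3 H
  atom 2: O, bond orders sum to 2 (valence 2) → 0 H
  atom 3: aromatic c, 3 neighbours → 0 H
  atom 4: aromatic c, 3 neighbours → 0 H
  atom 5: C, bond orders sum to 3 (valence 4) → 1 H
  atom 6: O, bond orders sum to 2 (valence 2) → 0 H
  atom 7: aromatic c, 2 neighbours → 1 H
  atom 8: aromatic c, 3 neighbours → 0 H
  atom 9: C, bond orders sum to 1 (valence 4) → 3 H
  atom 10: aromatic c, 2 neighbours → 1 H
  atom 11: aromatic c, 2 neighbours → 1 H
Totals → C:9, H:10, O:2.
In Hill order: C9H10O2.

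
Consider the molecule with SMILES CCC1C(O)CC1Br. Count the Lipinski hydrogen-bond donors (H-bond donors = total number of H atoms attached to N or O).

Donors: find every N or O and count the H atoms it carries.
  atom 5 (O): bond orders sum to 1 → 1 H
Lipinski HBD = 1.

1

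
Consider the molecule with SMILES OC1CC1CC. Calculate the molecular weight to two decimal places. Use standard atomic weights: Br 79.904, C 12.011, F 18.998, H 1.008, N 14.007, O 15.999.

86.13 g/mol

First, the molecular formula is C5H10O (counting implicit H from valence).
  C: 5 × 12.011 = 60.055
  H: 10 × 1.008 = 10.080
  O: 1 × 15.999 = 15.999
Sum: 5×12.011 + 10×1.008 + 1×15.999 = 86.134 → 86.13 g/mol.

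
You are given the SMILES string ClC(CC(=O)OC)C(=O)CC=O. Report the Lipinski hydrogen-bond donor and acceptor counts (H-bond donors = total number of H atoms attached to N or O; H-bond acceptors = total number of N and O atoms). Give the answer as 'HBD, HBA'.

0, 4

Donors: find every N or O and count the H atoms it carries.
  atom 5 (O): bond orders sum to 2 → 0 H
  atom 6 (O): bond orders sum to 2 → 0 H
  atom 9 (O): bond orders sum to 2 → 0 H
  atom 12 (O): bond orders sum to 2 → 0 H
Lipinski HBD = 0.
Acceptors: N atoms = 0, O atoms = 4 → HBA = 4.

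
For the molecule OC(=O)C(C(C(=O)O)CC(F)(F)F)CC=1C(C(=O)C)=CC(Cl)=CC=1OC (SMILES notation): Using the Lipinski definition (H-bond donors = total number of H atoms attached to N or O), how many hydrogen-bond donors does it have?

2

Donors: find every N or O and count the H atoms it carries.
  atom 1 (O): bond orders sum to 1 → 1 H
  atom 3 (O): bond orders sum to 2 → 0 H
  atom 7 (O): bond orders sum to 2 → 0 H
  atom 8 (O): bond orders sum to 1 → 1 H
  atom 18 (O): bond orders sum to 2 → 0 H
  atom 25 (O): bond orders sum to 2 → 0 H
Lipinski HBD = 2.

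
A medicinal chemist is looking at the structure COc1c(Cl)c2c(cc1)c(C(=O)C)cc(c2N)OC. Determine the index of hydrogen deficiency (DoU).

Molecular formula: C14H14ClNO3.
DoU = (2C + 2 + N − H − X) / 2, where X is the halogen count and O/S are ignored.
    = (2·14 + 2 + 1 − 14 − 1) / 2 = 16 / 2 = 8.

8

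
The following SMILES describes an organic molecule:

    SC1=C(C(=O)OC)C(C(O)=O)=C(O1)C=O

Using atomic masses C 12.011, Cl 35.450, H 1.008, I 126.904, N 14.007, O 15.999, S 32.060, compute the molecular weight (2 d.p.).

230.19 g/mol

First, the molecular formula is C8H6O6S (counting implicit H from valence).
  C: 8 × 12.011 = 96.088
  H: 6 × 1.008 = 6.048
  O: 6 × 15.999 = 95.994
  S: 1 × 32.060 = 32.060
Sum: 8×12.011 + 6×1.008 + 6×15.999 + 1×32.060 = 230.190 → 230.19 g/mol.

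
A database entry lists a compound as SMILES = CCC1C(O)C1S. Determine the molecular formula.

Walk through each heavy atom and fill implicit hydrogens from standard valence (C 4, N 3, O 2, S 2, halogen 1):
  atom 1: C, bond orders sum to 1 (valence 4) → 3 H
  atom 2: C, bond orders sum to 2 (valence 4) → 2 H
  atom 3: C, bond orders sum to 3 (valence 4) → 1 H
  atom 4: C, bond orders sum to 3 (valence 4) → 1 H
  atom 5: O, bond orders sum to 1 (valence 2) → 1 H
  atom 6: C, bond orders sum to 3 (valence 4) → 1 H
  atom 7: S, bond orders sum to 1 (valence 2) → 1 H
Totals → C:5, H:10, O:1, S:1.

C5H10OS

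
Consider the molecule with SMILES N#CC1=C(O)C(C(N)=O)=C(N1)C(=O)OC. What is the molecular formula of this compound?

C8H7N3O4

Walk through each heavy atom and fill implicit hydrogens from standard valence (C 4, N 3, O 2, S 2, halogen 1):
  atom 1: N, bond orders sum to 3 (valence 3) → 0 H
  atom 2: C, bond orders sum to 4 (valence 4) → 0 H
  atom 3: C, bond orders sum to 4 (valence 4) → 0 H
  atom 4: C, bond orders sum to 4 (valence 4) → 0 H
  atom 5: O, bond orders sum to 1 (valence 2) → 1 H
  atom 6: C, bond orders sum to 4 (valence 4) → 0 H
  atom 7: C, bond orders sum to 4 (valence 4) → 0 H
  atom 8: N, bond orders sum to 1 (valence 3) → 2 H
  atom 9: O, bond orders sum to 2 (valence 2) → 0 H
  atom 10: C, bond orders sum to 4 (valence 4) → 0 H
  atom 11: N, bond orders sum to 2 (valence 3) → 1 H
  atom 12: C, bond orders sum to 4 (valence 4) → 0 H
  atom 13: O, bond orders sum to 2 (valence 2) → 0 H
  atom 14: O, bond orders sum to 2 (valence 2) → 0 H
  atom 15: C, bond orders sum to 1 (valence 4) → 3 H
Totals → C:8, H:7, N:3, O:4.
In Hill order: C8H7N3O4.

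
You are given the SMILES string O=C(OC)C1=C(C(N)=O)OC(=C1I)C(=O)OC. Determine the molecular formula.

C9H8INO6

Walk through each heavy atom and fill implicit hydrogens from standard valence (C 4, N 3, O 2, S 2, halogen 1):
  atom 1: O, bond orders sum to 2 (valence 2) → 0 H
  atom 2: C, bond orders sum to 4 (valence 4) → 0 H
  atom 3: O, bond orders sum to 2 (valence 2) → 0 H
  atom 4: C, bond orders sum to 1 (valence 4) → 3 H
  atom 5: C, bond orders sum to 4 (valence 4) → 0 H
  atom 6: C, bond orders sum to 4 (valence 4) → 0 H
  atom 7: C, bond orders sum to 4 (valence 4) → 0 H
  atom 8: N, bond orders sum to 1 (valence 3) → 2 H
  atom 9: O, bond orders sum to 2 (valence 2) → 0 H
  atom 10: O, bond orders sum to 2 (valence 2) → 0 H
  atom 11: C, bond orders sum to 4 (valence 4) → 0 H
  atom 12: C, bond orders sum to 4 (valence 4) → 0 H
  atom 13: I (halogen, monovalent) → 0 H
  atom 14: C, bond orders sum to 4 (valence 4) → 0 H
  atom 15: O, bond orders sum to 2 (valence 2) → 0 H
  atom 16: O, bond orders sum to 2 (valence 2) → 0 H
  atom 17: C, bond orders sum to 1 (valence 4) → 3 H
Totals → C:9, H:8, I:1, N:1, O:6.
In Hill order: C9H8INO6.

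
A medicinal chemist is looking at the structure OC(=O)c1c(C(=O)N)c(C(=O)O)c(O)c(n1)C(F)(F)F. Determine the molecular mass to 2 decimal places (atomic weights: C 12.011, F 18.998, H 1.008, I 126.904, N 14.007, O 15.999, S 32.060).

First, the molecular formula is C9H5F3N2O6 (counting implicit H from valence).
  C: 9 × 12.011 = 108.099
  F: 3 × 18.998 = 56.994
  H: 5 × 1.008 = 5.040
  N: 2 × 14.007 = 28.014
  O: 6 × 15.999 = 95.994
Sum: 9×12.011 + 3×18.998 + 5×1.008 + 2×14.007 + 6×15.999 = 294.141 → 294.14 g/mol.

294.14 g/mol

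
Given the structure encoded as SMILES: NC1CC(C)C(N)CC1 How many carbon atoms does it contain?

Count every carbon token in the SMILES (each C, including those in ring-closure positions and inside branches).
Carbon count: 7.

7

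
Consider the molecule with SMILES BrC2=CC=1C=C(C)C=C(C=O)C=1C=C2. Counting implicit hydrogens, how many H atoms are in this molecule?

Walk through each heavy atom and fill implicit hydrogens from standard valence (C 4, N 3, O 2, S 2, halogen 1):
  atom 1: Br (halogen, monovalent) → 0 H
  atom 2: C, bond orders sum to 4 (valence 4) → 0 H
  atom 3: C, bond orders sum to 3 (valence 4) → 1 H
  atom 4: C, bond orders sum to 4 (valence 4) → 0 H
  atom 5: C, bond orders sum to 3 (valence 4) → 1 H
  atom 6: C, bond orders sum to 4 (valence 4) → 0 H
  atom 7: C, bond orders sum to 1 (valence 4) → 3 H
  atom 8: C, bond orders sum to 3 (valence 4) → 1 H
  atom 9: C, bond orders sum to 4 (valence 4) → 0 H
  atom 10: C, bond orders sum to 3 (valence 4) → 1 H
  atom 11: O, bond orders sum to 2 (valence 2) → 0 H
  atom 12: C, bond orders sum to 4 (valence 4) → 0 H
  atom 13: C, bond orders sum to 3 (valence 4) → 1 H
  atom 14: C, bond orders sum to 3 (valence 4) → 1 H
Total hydrogens: 9.

9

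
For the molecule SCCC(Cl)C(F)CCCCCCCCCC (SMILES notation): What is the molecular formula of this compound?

Walk through each heavy atom and fill implicit hydrogens from standard valence (C 4, N 3, O 2, S 2, halogen 1):
  atom 1: S, bond orders sum to 1 (valence 2) → 1 H
  atom 2: C, bond orders sum to 2 (valence 4) → 2 H
  atom 3: C, bond orders sum to 2 (valence 4) → 2 H
  atom 4: C, bond orders sum to 3 (valence 4) → 1 H
  atom 5: Cl (halogen, monovalent) → 0 H
  atom 6: C, bond orders sum to 3 (valence 4) → 1 H
  atom 7: F (halogen, monovalent) → 0 H
  atom 8: C, bond orders sum to 2 (valence 4) → 2 H
  atom 9: C, bond orders sum to 2 (valence 4) → 2 H
  atom 10: C, bond orders sum to 2 (valence 4) → 2 H
  atom 11: C, bond orders sum to 2 (valence 4) → 2 H
  atom 12: C, bond orders sum to 2 (valence 4) → 2 H
  atom 13: C, bond orders sum to 2 (valence 4) → 2 H
  atom 14: C, bond orders sum to 2 (valence 4) → 2 H
  atom 15: C, bond orders sum to 2 (valence 4) → 2 H
  atom 16: C, bond orders sum to 2 (valence 4) → 2 H
  atom 17: C, bond orders sum to 1 (valence 4) → 3 H
Totals → C:14, H:28, Cl:1, F:1, S:1.
In Hill order: C14H28ClFS.

C14H28ClFS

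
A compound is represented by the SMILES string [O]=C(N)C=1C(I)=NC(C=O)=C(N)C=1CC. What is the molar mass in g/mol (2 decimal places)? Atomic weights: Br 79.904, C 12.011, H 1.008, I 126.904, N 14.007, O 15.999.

First, the molecular formula is C9H10IN3O2 (counting implicit H from valence).
  C: 9 × 12.011 = 108.099
  H: 10 × 1.008 = 10.080
  I: 1 × 126.904 = 126.904
  N: 3 × 14.007 = 42.021
  O: 2 × 15.999 = 31.998
Sum: 9×12.011 + 10×1.008 + 1×126.904 + 3×14.007 + 2×15.999 = 319.102 → 319.10 g/mol.

319.10 g/mol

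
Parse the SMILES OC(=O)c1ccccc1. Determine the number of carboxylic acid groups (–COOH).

1

The carboxylic acid motif appears at heavy-atom position 2 in the SMILES.
Carboxylic acid count: 1.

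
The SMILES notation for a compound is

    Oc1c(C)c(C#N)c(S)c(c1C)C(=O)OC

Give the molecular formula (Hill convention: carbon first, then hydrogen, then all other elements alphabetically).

C11H11NO3S

Walk through each heavy atom and fill implicit hydrogens from standard valence (C 4, N 3, O 2, S 2, halogen 1); for lowercase aromatic atoms, an aromatic c carries 1 H when it has two neighbours and 0 H with three, and aromatic n carries 0 H:
  atom 1: O, bond orders sum to 1 (valence 2) → 1 H
  atom 2: aromatic c, 3 neighbours → 0 H
  atom 3: aromatic c, 3 neighbours → 0 H
  atom 4: C, bond orders sum to 1 (valence 4) → 3 H
  atom 5: aromatic c, 3 neighbours → 0 H
  atom 6: C, bond orders sum to 4 (valence 4) → 0 H
  atom 7: N, bond orders sum to 3 (valence 3) → 0 H
  atom 8: aromatic c, 3 neighbours → 0 H
  atom 9: S, bond orders sum to 1 (valence 2) → 1 H
  atom 10: aromatic c, 3 neighbours → 0 H
  atom 11: aromatic c, 3 neighbours → 0 H
  atom 12: C, bond orders sum to 1 (valence 4) → 3 H
  atom 13: C, bond orders sum to 4 (valence 4) → 0 H
  atom 14: O, bond orders sum to 2 (valence 2) → 0 H
  atom 15: O, bond orders sum to 2 (valence 2) → 0 H
  atom 16: C, bond orders sum to 1 (valence 4) → 3 H
Totals → C:11, H:11, N:1, O:3, S:1.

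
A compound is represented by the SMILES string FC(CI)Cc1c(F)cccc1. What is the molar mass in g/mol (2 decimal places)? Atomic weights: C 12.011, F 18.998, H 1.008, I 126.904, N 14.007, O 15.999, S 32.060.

282.07 g/mol

First, the molecular formula is C9H9F2I (counting implicit H from valence).
  C: 9 × 12.011 = 108.099
  F: 2 × 18.998 = 37.996
  H: 9 × 1.008 = 9.072
  I: 1 × 126.904 = 126.904
Sum: 9×12.011 + 2×18.998 + 9×1.008 + 1×126.904 = 282.071 → 282.07 g/mol.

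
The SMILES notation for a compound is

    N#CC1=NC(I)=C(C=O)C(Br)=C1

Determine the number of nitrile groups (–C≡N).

The nitrile motif appears at heavy-atom position 2 in the SMILES.
Other groups present: 1 aldehyde.
Nitrile count: 1.

1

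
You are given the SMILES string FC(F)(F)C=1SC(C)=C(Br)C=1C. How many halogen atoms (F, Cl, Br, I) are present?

4

Halogen atoms appear at heavy-atom positions 1, 3, 4, 10 (1×Br, 3×F).
Halogen count: 4.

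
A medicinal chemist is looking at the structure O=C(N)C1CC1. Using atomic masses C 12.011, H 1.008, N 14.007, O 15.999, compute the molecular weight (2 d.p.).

First, the molecular formula is C4H7NO (counting implicit H from valence).
  C: 4 × 12.011 = 48.044
  H: 7 × 1.008 = 7.056
  N: 1 × 14.007 = 14.007
  O: 1 × 15.999 = 15.999
Sum: 4×12.011 + 7×1.008 + 1×14.007 + 1×15.999 = 85.106 → 85.11 g/mol.

85.11 g/mol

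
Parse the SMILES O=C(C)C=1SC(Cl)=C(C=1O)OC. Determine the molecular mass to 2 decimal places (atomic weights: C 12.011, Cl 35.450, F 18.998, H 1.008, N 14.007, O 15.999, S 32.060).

206.64 g/mol

First, the molecular formula is C7H7ClO3S (counting implicit H from valence).
  C: 7 × 12.011 = 84.077
  Cl: 1 × 35.450 = 35.450
  H: 7 × 1.008 = 7.056
  O: 3 × 15.999 = 47.997
  S: 1 × 32.060 = 32.060
Sum: 7×12.011 + 1×35.450 + 7×1.008 + 3×15.999 + 1×32.060 = 206.640 → 206.64 g/mol.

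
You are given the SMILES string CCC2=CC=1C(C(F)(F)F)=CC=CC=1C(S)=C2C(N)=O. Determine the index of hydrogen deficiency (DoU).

Degree of unsaturation = (number of rings) + (number of π bonds).
Ring closures in the SMILES: 2.
π bonds: 6 double bonds (each 1 DoU) → 6 DoU from unsaturation.
Total DoU = 2 + 6 = 8.

8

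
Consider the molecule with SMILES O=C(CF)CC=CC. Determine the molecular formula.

C6H9FO

Walk through each heavy atom and fill implicit hydrogens from standard valence (C 4, N 3, O 2, S 2, halogen 1):
  atom 1: O, bond orders sum to 2 (valence 2) → 0 H
  atom 2: C, bond orders sum to 4 (valence 4) → 0 H
  atom 3: C, bond orders sum to 2 (valence 4) → 2 H
  atom 4: F (halogen, monovalent) → 0 H
  atom 5: C, bond orders sum to 2 (valence 4) → 2 H
  atom 6: C, bond orders sum to 3 (valence 4) → 1 H
  atom 7: C, bond orders sum to 3 (valence 4) → 1 H
  atom 8: C, bond orders sum to 1 (valence 4) → 3 H
Totals → C:6, H:9, F:1, O:1.
In Hill order: C6H9FO.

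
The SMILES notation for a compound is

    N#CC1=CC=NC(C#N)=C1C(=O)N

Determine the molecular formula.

C8H4N4O

Walk through each heavy atom and fill implicit hydrogens from standard valence (C 4, N 3, O 2, S 2, halogen 1):
  atom 1: N, bond orders sum to 3 (valence 3) → 0 H
  atom 2: C, bond orders sum to 4 (valence 4) → 0 H
  atom 3: C, bond orders sum to 4 (valence 4) → 0 H
  atom 4: C, bond orders sum to 3 (valence 4) → 1 H
  atom 5: C, bond orders sum to 3 (valence 4) → 1 H
  atom 6: N, bond orders sum to 3 (valence 3) → 0 H
  atom 7: C, bond orders sum to 4 (valence 4) → 0 H
  atom 8: C, bond orders sum to 4 (valence 4) → 0 H
  atom 9: N, bond orders sum to 3 (valence 3) → 0 H
  atom 10: C, bond orders sum to 4 (valence 4) → 0 H
  atom 11: C, bond orders sum to 4 (valence 4) → 0 H
  atom 12: O, bond orders sum to 2 (valence 2) → 0 H
  atom 13: N, bond orders sum to 1 (valence 3) → 2 H
Totals → C:8, H:4, N:4, O:1.
In Hill order: C8H4N4O.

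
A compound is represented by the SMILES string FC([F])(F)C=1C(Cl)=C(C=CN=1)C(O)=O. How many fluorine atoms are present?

3

Scan the SMILES for F atoms (remember two-letter symbols like Cl and Br are single atoms).
Fluorine count: 3.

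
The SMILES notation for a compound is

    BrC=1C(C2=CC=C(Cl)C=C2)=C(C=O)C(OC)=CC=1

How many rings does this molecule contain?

2

In SMILES, each pair of matching ring-closure digits denotes one ring-closing bond; the number of such bonds equals the number of independent rings.
Ring-closure bonds here: 2.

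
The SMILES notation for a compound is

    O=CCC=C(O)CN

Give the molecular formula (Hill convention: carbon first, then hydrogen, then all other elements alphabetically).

Walk through each heavy atom and fill implicit hydrogens from standard valence (C 4, N 3, O 2, S 2, halogen 1):
  atom 1: O, bond orders sum to 2 (valence 2) → 0 H
  atom 2: C, bond orders sum to 3 (valence 4) → 1 H
  atom 3: C, bond orders sum to 2 (valence 4) → 2 H
  atom 4: C, bond orders sum to 3 (valence 4) → 1 H
  atom 5: C, bond orders sum to 4 (valence 4) → 0 H
  atom 6: O, bond orders sum to 1 (valence 2) → 1 H
  atom 7: C, bond orders sum to 2 (valence 4) → 2 H
  atom 8: N, bond orders sum to 1 (valence 3) → 2 H
Totals → C:5, H:9, N:1, O:2.

C5H9NO2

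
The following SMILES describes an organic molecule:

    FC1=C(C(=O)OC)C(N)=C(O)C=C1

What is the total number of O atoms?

Scan the SMILES for O atoms (remember two-letter symbols like Cl and Br are single atoms).
Oxygen count: 3.

3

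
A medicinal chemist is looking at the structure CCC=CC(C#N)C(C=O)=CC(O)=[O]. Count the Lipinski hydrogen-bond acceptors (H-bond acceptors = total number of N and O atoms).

4

N atoms: 1; O atoms: 3.
Lipinski HBA = 1 + 3 = 4.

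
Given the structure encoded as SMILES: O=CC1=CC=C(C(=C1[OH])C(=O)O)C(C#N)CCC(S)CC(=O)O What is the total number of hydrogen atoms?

Walk through each heavy atom and fill implicit hydrogens from standard valence (C 4, N 3, O 2, S 2, halogen 1):
  atom 1: O, bond orders sum to 2 (valence 2) → 0 H
  atom 2: C, bond orders sum to 3 (valence 4) → 1 H
  atom 3: C, bond orders sum to 4 (valence 4) → 0 H
  atom 4: C, bond orders sum to 3 (valence 4) → 1 H
  atom 5: C, bond orders sum to 3 (valence 4) → 1 H
  atom 6: C, bond orders sum to 4 (valence 4) → 0 H
  atom 7: C, bond orders sum to 4 (valence 4) → 0 H
  atom 8: C, bond orders sum to 4 (valence 4) → 0 H
  atom 9: O with explicit H count 1
  atom 10: C, bond orders sum to 4 (valence 4) → 0 H
  atom 11: O, bond orders sum to 2 (valence 2) → 0 H
  atom 12: O, bond orders sum to 1 (valence 2) → 1 H
  atom 13: C, bond orders sum to 3 (valence 4) → 1 H
  atom 14: C, bond orders sum to 4 (valence 4) → 0 H
  atom 15: N, bond orders sum to 3 (valence 3) → 0 H
  atom 16: C, bond orders sum to 2 (valence 4) → 2 H
  atom 17: C, bond orders sum to 2 (valence 4) → 2 H
  atom 18: C, bond orders sum to 3 (valence 4) → 1 H
  atom 19: S, bond orders sum to 1 (valence 2) → 1 H
  atom 20: C, bond orders sum to 2 (valence 4) → 2 H
  atom 21: C, bond orders sum to 4 (valence 4) → 0 H
  atom 22: O, bond orders sum to 2 (valence 2) → 0 H
  atom 23: O, bond orders sum to 1 (valence 2) → 1 H
Total hydrogens: 15.

15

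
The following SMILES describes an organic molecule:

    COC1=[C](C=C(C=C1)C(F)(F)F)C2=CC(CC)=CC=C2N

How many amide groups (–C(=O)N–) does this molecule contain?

0

Scan the SMILES for the amide motif — none present.
Groups that are present: 1 ether, 1 primary amine.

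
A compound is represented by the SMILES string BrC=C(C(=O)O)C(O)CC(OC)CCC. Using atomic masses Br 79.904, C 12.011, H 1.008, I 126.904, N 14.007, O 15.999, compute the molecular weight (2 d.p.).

281.15 g/mol

First, the molecular formula is C10H17BrO4 (counting implicit H from valence).
  Br: 1 × 79.904 = 79.904
  C: 10 × 12.011 = 120.110
  H: 17 × 1.008 = 17.136
  O: 4 × 15.999 = 63.996
Sum: 1×79.904 + 10×12.011 + 17×1.008 + 4×15.999 = 281.146 → 281.15 g/mol.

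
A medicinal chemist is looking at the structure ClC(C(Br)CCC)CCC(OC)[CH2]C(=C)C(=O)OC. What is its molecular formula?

Walk through each heavy atom and fill implicit hydrogens from standard valence (C 4, N 3, O 2, S 2, halogen 1):
  atom 1: Cl (halogen, monovalent) → 0 H
  atom 2: C, bond orders sum to 3 (valence 4) → 1 H
  atom 3: C, bond orders sum to 3 (valence 4) → 1 H
  atom 4: Br (halogen, monovalent) → 0 H
  atom 5: C, bond orders sum to 2 (valence 4) → 2 H
  atom 6: C, bond orders sum to 2 (valence 4) → 2 H
  atom 7: C, bond orders sum to 1 (valence 4) → 3 H
  atom 8: C, bond orders sum to 2 (valence 4) → 2 H
  atom 9: C, bond orders sum to 2 (valence 4) → 2 H
  atom 10: C, bond orders sum to 3 (valence 4) → 1 H
  atom 11: O, bond orders sum to 2 (valence 2) → 0 H
  atom 12: C, bond orders sum to 1 (valence 4) → 3 H
  atom 13: C with explicit H count 2
  atom 14: C, bond orders sum to 4 (valence 4) → 0 H
  atom 15: C, bond orders sum to 2 (valence 4) → 2 H
  atom 16: C, bond orders sum to 4 (valence 4) → 0 H
  atom 17: O, bond orders sum to 2 (valence 2) → 0 H
  atom 18: O, bond orders sum to 2 (valence 2) → 0 H
  atom 19: C, bond orders sum to 1 (valence 4) → 3 H
Totals → C:14, H:24, Br:1, Cl:1, O:3.

C14H24BrClO3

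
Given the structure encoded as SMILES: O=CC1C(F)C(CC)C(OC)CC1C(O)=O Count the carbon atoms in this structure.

Count every carbon token in the SMILES (each C, including those in ring-closure positions and inside branches).
Carbon count: 11.

11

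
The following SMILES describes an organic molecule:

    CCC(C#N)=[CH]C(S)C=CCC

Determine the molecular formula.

Walk through each heavy atom and fill implicit hydrogens from standard valence (C 4, N 3, O 2, S 2, halogen 1):
  atom 1: C, bond orders sum to 1 (valence 4) → 3 H
  atom 2: C, bond orders sum to 2 (valence 4) → 2 H
  atom 3: C, bond orders sum to 4 (valence 4) → 0 H
  atom 4: C, bond orders sum to 4 (valence 4) → 0 H
  atom 5: N, bond orders sum to 3 (valence 3) → 0 H
  atom 6: C with explicit H count 1
  atom 7: C, bond orders sum to 3 (valence 4) → 1 H
  atom 8: S, bond orders sum to 1 (valence 2) → 1 H
  atom 9: C, bond orders sum to 3 (valence 4) → 1 H
  atom 10: C, bond orders sum to 3 (valence 4) → 1 H
  atom 11: C, bond orders sum to 2 (valence 4) → 2 H
  atom 12: C, bond orders sum to 1 (valence 4) → 3 H
Totals → C:10, H:15, N:1, S:1.
In Hill order: C10H15NS.

C10H15NS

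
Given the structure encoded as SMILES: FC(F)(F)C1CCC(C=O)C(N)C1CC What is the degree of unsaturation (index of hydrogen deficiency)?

Molecular formula: C10H16F3NO.
DoU = (2C + 2 + N − H − X) / 2, where X is the halogen count and O/S are ignored.
    = (2·10 + 2 + 1 − 16 − 3) / 2 = 4 / 2 = 2.

2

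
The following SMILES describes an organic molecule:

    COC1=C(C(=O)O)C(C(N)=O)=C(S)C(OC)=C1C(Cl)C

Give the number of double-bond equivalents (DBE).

Degree of unsaturation = (number of rings) + (number of π bonds).
Ring closures in the SMILES: 1.
π bonds: 5 double bonds (each 1 DoU) → 5 DoU from unsaturation.
Total DoU = 1 + 5 = 6.

6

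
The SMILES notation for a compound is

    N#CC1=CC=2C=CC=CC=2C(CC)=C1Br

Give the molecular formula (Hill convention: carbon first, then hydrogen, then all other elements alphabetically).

Walk through each heavy atom and fill implicit hydrogens from standard valence (C 4, N 3, O 2, S 2, halogen 1):
  atom 1: N, bond orders sum to 3 (valence 3) → 0 H
  atom 2: C, bond orders sum to 4 (valence 4) → 0 H
  atom 3: C, bond orders sum to 4 (valence 4) → 0 H
  atom 4: C, bond orders sum to 3 (valence 4) → 1 H
  atom 5: C, bond orders sum to 4 (valence 4) → 0 H
  atom 6: C, bond orders sum to 3 (valence 4) → 1 H
  atom 7: C, bond orders sum to 3 (valence 4) → 1 H
  atom 8: C, bond orders sum to 3 (valence 4) → 1 H
  atom 9: C, bond orders sum to 3 (valence 4) → 1 H
  atom 10: C, bond orders sum to 4 (valence 4) → 0 H
  atom 11: C, bond orders sum to 4 (valence 4) → 0 H
  atom 12: C, bond orders sum to 2 (valence 4) → 2 H
  atom 13: C, bond orders sum to 1 (valence 4) → 3 H
  atom 14: C, bond orders sum to 4 (valence 4) → 0 H
  atom 15: Br (halogen, monovalent) → 0 H
Totals → C:13, H:10, Br:1, N:1.
In Hill order: C13H10BrN.

C13H10BrN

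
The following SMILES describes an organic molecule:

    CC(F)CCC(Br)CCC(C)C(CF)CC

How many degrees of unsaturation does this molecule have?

Molecular formula: C13H25BrF2.
DoU = (2C + 2 + N − H − X) / 2, where X is the halogen count and O/S are ignored.
    = (2·13 + 2 + 0 − 25 − 3) / 2 = 0 / 2 = 0.

0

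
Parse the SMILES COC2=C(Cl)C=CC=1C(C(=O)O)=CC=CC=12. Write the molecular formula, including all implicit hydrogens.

Walk through each heavy atom and fill implicit hydrogens from standard valence (C 4, N 3, O 2, S 2, halogen 1):
  atom 1: C, bond orders sum to 1 (valence 4) → 3 H
  atom 2: O, bond orders sum to 2 (valence 2) → 0 H
  atom 3: C, bond orders sum to 4 (valence 4) → 0 H
  atom 4: C, bond orders sum to 4 (valence 4) → 0 H
  atom 5: Cl (halogen, monovalent) → 0 H
  atom 6: C, bond orders sum to 3 (valence 4) → 1 H
  atom 7: C, bond orders sum to 3 (valence 4) → 1 H
  atom 8: C, bond orders sum to 4 (valence 4) → 0 H
  atom 9: C, bond orders sum to 4 (valence 4) → 0 H
  atom 10: C, bond orders sum to 4 (valence 4) → 0 H
  atom 11: O, bond orders sum to 2 (valence 2) → 0 H
  atom 12: O, bond orders sum to 1 (valence 2) → 1 H
  atom 13: C, bond orders sum to 3 (valence 4) → 1 H
  atom 14: C, bond orders sum to 3 (valence 4) → 1 H
  atom 15: C, bond orders sum to 3 (valence 4) → 1 H
  atom 16: C, bond orders sum to 4 (valence 4) → 0 H
Totals → C:12, H:9, Cl:1, O:3.
In Hill order: C12H9ClO3.

C12H9ClO3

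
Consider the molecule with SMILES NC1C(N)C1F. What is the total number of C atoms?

3

Count every carbon token in the SMILES (each C, including those in ring-closure positions and inside branches).
Carbon count: 3.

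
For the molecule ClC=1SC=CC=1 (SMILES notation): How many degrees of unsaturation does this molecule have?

Degree of unsaturation = (number of rings) + (number of π bonds).
Ring closures in the SMILES: 1.
π bonds: 2 double bonds (each 1 DoU) → 2 DoU from unsaturation.
Total DoU = 1 + 2 = 3.

3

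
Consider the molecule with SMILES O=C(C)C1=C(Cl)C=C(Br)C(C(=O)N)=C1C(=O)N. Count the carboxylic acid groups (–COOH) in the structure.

0

Scan the SMILES for the carboxylic acid motif — none present.
Groups that are present: 2 amide, 1 ketone.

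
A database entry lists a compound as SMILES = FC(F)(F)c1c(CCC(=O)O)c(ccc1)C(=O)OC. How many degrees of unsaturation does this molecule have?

6

Molecular formula: C12H11F3O4.
DoU = (2C + 2 + N − H − X) / 2, where X is the halogen count and O/S are ignored.
    = (2·12 + 2 + 0 − 11 − 3) / 2 = 12 / 2 = 6.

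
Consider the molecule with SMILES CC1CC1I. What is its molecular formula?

C4H7I

Walk through each heavy atom and fill implicit hydrogens from standard valence (C 4, N 3, O 2, S 2, halogen 1):
  atom 1: C, bond orders sum to 1 (valence 4) → 3 H
  atom 2: C, bond orders sum to 3 (valence 4) → 1 H
  atom 3: C, bond orders sum to 2 (valence 4) → 2 H
  atom 4: C, bond orders sum to 3 (valence 4) → 1 H
  atom 5: I (halogen, monovalent) → 0 H
Totals → C:4, H:7, I:1.
In Hill order: C4H7I.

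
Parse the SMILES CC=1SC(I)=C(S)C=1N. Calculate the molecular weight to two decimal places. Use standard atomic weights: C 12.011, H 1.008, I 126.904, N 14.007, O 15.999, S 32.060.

271.13 g/mol

First, the molecular formula is C5H6INS2 (counting implicit H from valence).
  C: 5 × 12.011 = 60.055
  H: 6 × 1.008 = 6.048
  I: 1 × 126.904 = 126.904
  N: 1 × 14.007 = 14.007
  S: 2 × 32.060 = 64.120
Sum: 5×12.011 + 6×1.008 + 1×126.904 + 1×14.007 + 2×32.060 = 271.134 → 271.13 g/mol.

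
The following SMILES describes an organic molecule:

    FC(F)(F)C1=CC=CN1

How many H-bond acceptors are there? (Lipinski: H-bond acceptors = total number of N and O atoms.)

N atoms: 1; O atoms: 0.
Lipinski HBA = 1 + 0 = 1.

1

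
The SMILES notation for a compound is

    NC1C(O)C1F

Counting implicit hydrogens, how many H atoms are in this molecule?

Walk through each heavy atom and fill implicit hydrogens from standard valence (C 4, N 3, O 2, S 2, halogen 1):
  atom 1: N, bond orders sum to 1 (valence 3) → 2 H
  atom 2: C, bond orders sum to 3 (valence 4) → 1 H
  atom 3: C, bond orders sum to 3 (valence 4) → 1 H
  atom 4: O, bond orders sum to 1 (valence 2) → 1 H
  atom 5: C, bond orders sum to 3 (valence 4) → 1 H
  atom 6: F (halogen, monovalent) → 0 H
Total hydrogens: 6.

6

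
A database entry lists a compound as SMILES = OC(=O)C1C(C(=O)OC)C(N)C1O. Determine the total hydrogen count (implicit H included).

Walk through each heavy atom and fill implicit hydrogens from standard valence (C 4, N 3, O 2, S 2, halogen 1):
  atom 1: O, bond orders sum to 1 (valence 2) → 1 H
  atom 2: C, bond orders sum to 4 (valence 4) → 0 H
  atom 3: O, bond orders sum to 2 (valence 2) → 0 H
  atom 4: C, bond orders sum to 3 (valence 4) → 1 H
  atom 5: C, bond orders sum to 3 (valence 4) → 1 H
  atom 6: C, bond orders sum to 4 (valence 4) → 0 H
  atom 7: O, bond orders sum to 2 (valence 2) → 0 H
  atom 8: O, bond orders sum to 2 (valence 2) → 0 H
  atom 9: C, bond orders sum to 1 (valence 4) → 3 H
  atom 10: C, bond orders sum to 3 (valence 4) → 1 H
  atom 11: N, bond orders sum to 1 (valence 3) → 2 H
  atom 12: C, bond orders sum to 3 (valence 4) → 1 H
  atom 13: O, bond orders sum to 1 (valence 2) → 1 H
Total hydrogens: 11.

11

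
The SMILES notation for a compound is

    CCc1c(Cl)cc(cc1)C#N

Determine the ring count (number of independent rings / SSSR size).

1

In SMILES, each pair of matching ring-closure digits denotes one ring-closing bond; the number of such bonds equals the number of independent rings.
Ring-closure bonds here: 1.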